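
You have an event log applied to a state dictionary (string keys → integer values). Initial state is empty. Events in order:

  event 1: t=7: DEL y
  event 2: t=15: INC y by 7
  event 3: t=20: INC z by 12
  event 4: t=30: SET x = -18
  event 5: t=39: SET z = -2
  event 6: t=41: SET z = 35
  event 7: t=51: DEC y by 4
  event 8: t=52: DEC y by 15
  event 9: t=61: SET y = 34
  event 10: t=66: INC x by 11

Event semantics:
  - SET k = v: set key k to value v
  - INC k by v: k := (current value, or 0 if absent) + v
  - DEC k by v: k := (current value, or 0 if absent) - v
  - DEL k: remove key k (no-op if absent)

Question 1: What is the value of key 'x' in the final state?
Track key 'x' through all 10 events:
  event 1 (t=7: DEL y): x unchanged
  event 2 (t=15: INC y by 7): x unchanged
  event 3 (t=20: INC z by 12): x unchanged
  event 4 (t=30: SET x = -18): x (absent) -> -18
  event 5 (t=39: SET z = -2): x unchanged
  event 6 (t=41: SET z = 35): x unchanged
  event 7 (t=51: DEC y by 4): x unchanged
  event 8 (t=52: DEC y by 15): x unchanged
  event 9 (t=61: SET y = 34): x unchanged
  event 10 (t=66: INC x by 11): x -18 -> -7
Final: x = -7

Answer: -7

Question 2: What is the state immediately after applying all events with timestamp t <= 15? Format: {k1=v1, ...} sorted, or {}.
Apply events with t <= 15 (2 events):
  after event 1 (t=7: DEL y): {}
  after event 2 (t=15: INC y by 7): {y=7}

Answer: {y=7}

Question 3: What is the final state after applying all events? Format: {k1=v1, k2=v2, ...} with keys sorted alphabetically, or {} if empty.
  after event 1 (t=7: DEL y): {}
  after event 2 (t=15: INC y by 7): {y=7}
  after event 3 (t=20: INC z by 12): {y=7, z=12}
  after event 4 (t=30: SET x = -18): {x=-18, y=7, z=12}
  after event 5 (t=39: SET z = -2): {x=-18, y=7, z=-2}
  after event 6 (t=41: SET z = 35): {x=-18, y=7, z=35}
  after event 7 (t=51: DEC y by 4): {x=-18, y=3, z=35}
  after event 8 (t=52: DEC y by 15): {x=-18, y=-12, z=35}
  after event 9 (t=61: SET y = 34): {x=-18, y=34, z=35}
  after event 10 (t=66: INC x by 11): {x=-7, y=34, z=35}

Answer: {x=-7, y=34, z=35}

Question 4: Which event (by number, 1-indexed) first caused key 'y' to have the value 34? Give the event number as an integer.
Looking for first event where y becomes 34:
  event 2: y = 7
  event 3: y = 7
  event 4: y = 7
  event 5: y = 7
  event 6: y = 7
  event 7: y = 3
  event 8: y = -12
  event 9: y -12 -> 34  <-- first match

Answer: 9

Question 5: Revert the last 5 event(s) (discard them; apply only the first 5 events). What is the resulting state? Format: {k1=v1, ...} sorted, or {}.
Keep first 5 events (discard last 5):
  after event 1 (t=7: DEL y): {}
  after event 2 (t=15: INC y by 7): {y=7}
  after event 3 (t=20: INC z by 12): {y=7, z=12}
  after event 4 (t=30: SET x = -18): {x=-18, y=7, z=12}
  after event 5 (t=39: SET z = -2): {x=-18, y=7, z=-2}

Answer: {x=-18, y=7, z=-2}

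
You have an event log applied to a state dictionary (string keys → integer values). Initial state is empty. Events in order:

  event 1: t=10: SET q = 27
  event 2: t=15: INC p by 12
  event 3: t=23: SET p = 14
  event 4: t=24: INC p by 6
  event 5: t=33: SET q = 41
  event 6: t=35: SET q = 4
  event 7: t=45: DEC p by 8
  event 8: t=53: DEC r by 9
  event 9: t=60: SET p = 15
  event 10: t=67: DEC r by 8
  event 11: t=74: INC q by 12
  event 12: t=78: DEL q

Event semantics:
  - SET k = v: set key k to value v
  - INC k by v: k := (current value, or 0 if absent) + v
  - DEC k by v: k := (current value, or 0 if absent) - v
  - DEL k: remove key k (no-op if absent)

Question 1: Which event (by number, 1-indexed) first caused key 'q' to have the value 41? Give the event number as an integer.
Answer: 5

Derivation:
Looking for first event where q becomes 41:
  event 1: q = 27
  event 2: q = 27
  event 3: q = 27
  event 4: q = 27
  event 5: q 27 -> 41  <-- first match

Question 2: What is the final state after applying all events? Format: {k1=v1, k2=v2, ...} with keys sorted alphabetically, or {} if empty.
  after event 1 (t=10: SET q = 27): {q=27}
  after event 2 (t=15: INC p by 12): {p=12, q=27}
  after event 3 (t=23: SET p = 14): {p=14, q=27}
  after event 4 (t=24: INC p by 6): {p=20, q=27}
  after event 5 (t=33: SET q = 41): {p=20, q=41}
  after event 6 (t=35: SET q = 4): {p=20, q=4}
  after event 7 (t=45: DEC p by 8): {p=12, q=4}
  after event 8 (t=53: DEC r by 9): {p=12, q=4, r=-9}
  after event 9 (t=60: SET p = 15): {p=15, q=4, r=-9}
  after event 10 (t=67: DEC r by 8): {p=15, q=4, r=-17}
  after event 11 (t=74: INC q by 12): {p=15, q=16, r=-17}
  after event 12 (t=78: DEL q): {p=15, r=-17}

Answer: {p=15, r=-17}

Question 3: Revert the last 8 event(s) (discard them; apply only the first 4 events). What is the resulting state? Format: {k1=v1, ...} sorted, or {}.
Answer: {p=20, q=27}

Derivation:
Keep first 4 events (discard last 8):
  after event 1 (t=10: SET q = 27): {q=27}
  after event 2 (t=15: INC p by 12): {p=12, q=27}
  after event 3 (t=23: SET p = 14): {p=14, q=27}
  after event 4 (t=24: INC p by 6): {p=20, q=27}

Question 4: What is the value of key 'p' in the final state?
Track key 'p' through all 12 events:
  event 1 (t=10: SET q = 27): p unchanged
  event 2 (t=15: INC p by 12): p (absent) -> 12
  event 3 (t=23: SET p = 14): p 12 -> 14
  event 4 (t=24: INC p by 6): p 14 -> 20
  event 5 (t=33: SET q = 41): p unchanged
  event 6 (t=35: SET q = 4): p unchanged
  event 7 (t=45: DEC p by 8): p 20 -> 12
  event 8 (t=53: DEC r by 9): p unchanged
  event 9 (t=60: SET p = 15): p 12 -> 15
  event 10 (t=67: DEC r by 8): p unchanged
  event 11 (t=74: INC q by 12): p unchanged
  event 12 (t=78: DEL q): p unchanged
Final: p = 15

Answer: 15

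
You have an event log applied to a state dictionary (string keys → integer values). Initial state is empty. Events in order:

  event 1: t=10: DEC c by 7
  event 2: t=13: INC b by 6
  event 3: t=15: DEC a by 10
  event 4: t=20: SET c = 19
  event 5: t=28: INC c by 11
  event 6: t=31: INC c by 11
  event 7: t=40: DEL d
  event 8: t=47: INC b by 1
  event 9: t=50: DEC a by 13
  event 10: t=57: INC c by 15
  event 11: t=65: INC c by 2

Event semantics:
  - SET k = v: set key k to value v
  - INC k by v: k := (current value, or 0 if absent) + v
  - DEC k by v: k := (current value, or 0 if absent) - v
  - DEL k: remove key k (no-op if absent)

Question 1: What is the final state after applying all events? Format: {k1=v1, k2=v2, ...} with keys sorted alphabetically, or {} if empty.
  after event 1 (t=10: DEC c by 7): {c=-7}
  after event 2 (t=13: INC b by 6): {b=6, c=-7}
  after event 3 (t=15: DEC a by 10): {a=-10, b=6, c=-7}
  after event 4 (t=20: SET c = 19): {a=-10, b=6, c=19}
  after event 5 (t=28: INC c by 11): {a=-10, b=6, c=30}
  after event 6 (t=31: INC c by 11): {a=-10, b=6, c=41}
  after event 7 (t=40: DEL d): {a=-10, b=6, c=41}
  after event 8 (t=47: INC b by 1): {a=-10, b=7, c=41}
  after event 9 (t=50: DEC a by 13): {a=-23, b=7, c=41}
  after event 10 (t=57: INC c by 15): {a=-23, b=7, c=56}
  after event 11 (t=65: INC c by 2): {a=-23, b=7, c=58}

Answer: {a=-23, b=7, c=58}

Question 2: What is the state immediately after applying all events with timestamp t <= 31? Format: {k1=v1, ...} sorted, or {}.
Apply events with t <= 31 (6 events):
  after event 1 (t=10: DEC c by 7): {c=-7}
  after event 2 (t=13: INC b by 6): {b=6, c=-7}
  after event 3 (t=15: DEC a by 10): {a=-10, b=6, c=-7}
  after event 4 (t=20: SET c = 19): {a=-10, b=6, c=19}
  after event 5 (t=28: INC c by 11): {a=-10, b=6, c=30}
  after event 6 (t=31: INC c by 11): {a=-10, b=6, c=41}

Answer: {a=-10, b=6, c=41}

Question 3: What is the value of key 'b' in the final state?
Track key 'b' through all 11 events:
  event 1 (t=10: DEC c by 7): b unchanged
  event 2 (t=13: INC b by 6): b (absent) -> 6
  event 3 (t=15: DEC a by 10): b unchanged
  event 4 (t=20: SET c = 19): b unchanged
  event 5 (t=28: INC c by 11): b unchanged
  event 6 (t=31: INC c by 11): b unchanged
  event 7 (t=40: DEL d): b unchanged
  event 8 (t=47: INC b by 1): b 6 -> 7
  event 9 (t=50: DEC a by 13): b unchanged
  event 10 (t=57: INC c by 15): b unchanged
  event 11 (t=65: INC c by 2): b unchanged
Final: b = 7

Answer: 7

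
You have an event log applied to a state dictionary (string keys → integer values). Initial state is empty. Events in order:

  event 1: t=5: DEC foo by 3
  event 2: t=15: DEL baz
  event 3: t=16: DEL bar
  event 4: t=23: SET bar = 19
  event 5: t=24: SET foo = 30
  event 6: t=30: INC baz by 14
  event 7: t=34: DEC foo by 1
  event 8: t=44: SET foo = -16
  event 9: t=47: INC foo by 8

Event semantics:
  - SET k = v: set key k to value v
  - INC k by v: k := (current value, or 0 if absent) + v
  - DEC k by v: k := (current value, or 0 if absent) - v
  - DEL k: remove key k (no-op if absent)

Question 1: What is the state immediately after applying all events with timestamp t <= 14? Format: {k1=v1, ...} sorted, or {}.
Answer: {foo=-3}

Derivation:
Apply events with t <= 14 (1 events):
  after event 1 (t=5: DEC foo by 3): {foo=-3}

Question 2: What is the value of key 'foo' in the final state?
Track key 'foo' through all 9 events:
  event 1 (t=5: DEC foo by 3): foo (absent) -> -3
  event 2 (t=15: DEL baz): foo unchanged
  event 3 (t=16: DEL bar): foo unchanged
  event 4 (t=23: SET bar = 19): foo unchanged
  event 5 (t=24: SET foo = 30): foo -3 -> 30
  event 6 (t=30: INC baz by 14): foo unchanged
  event 7 (t=34: DEC foo by 1): foo 30 -> 29
  event 8 (t=44: SET foo = -16): foo 29 -> -16
  event 9 (t=47: INC foo by 8): foo -16 -> -8
Final: foo = -8

Answer: -8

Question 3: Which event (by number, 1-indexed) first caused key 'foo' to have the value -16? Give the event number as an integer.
Looking for first event where foo becomes -16:
  event 1: foo = -3
  event 2: foo = -3
  event 3: foo = -3
  event 4: foo = -3
  event 5: foo = 30
  event 6: foo = 30
  event 7: foo = 29
  event 8: foo 29 -> -16  <-- first match

Answer: 8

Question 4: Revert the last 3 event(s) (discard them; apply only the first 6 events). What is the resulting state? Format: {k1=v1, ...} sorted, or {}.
Answer: {bar=19, baz=14, foo=30}

Derivation:
Keep first 6 events (discard last 3):
  after event 1 (t=5: DEC foo by 3): {foo=-3}
  after event 2 (t=15: DEL baz): {foo=-3}
  after event 3 (t=16: DEL bar): {foo=-3}
  after event 4 (t=23: SET bar = 19): {bar=19, foo=-3}
  after event 5 (t=24: SET foo = 30): {bar=19, foo=30}
  after event 6 (t=30: INC baz by 14): {bar=19, baz=14, foo=30}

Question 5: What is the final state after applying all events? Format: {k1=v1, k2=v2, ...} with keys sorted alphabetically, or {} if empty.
  after event 1 (t=5: DEC foo by 3): {foo=-3}
  after event 2 (t=15: DEL baz): {foo=-3}
  after event 3 (t=16: DEL bar): {foo=-3}
  after event 4 (t=23: SET bar = 19): {bar=19, foo=-3}
  after event 5 (t=24: SET foo = 30): {bar=19, foo=30}
  after event 6 (t=30: INC baz by 14): {bar=19, baz=14, foo=30}
  after event 7 (t=34: DEC foo by 1): {bar=19, baz=14, foo=29}
  after event 8 (t=44: SET foo = -16): {bar=19, baz=14, foo=-16}
  after event 9 (t=47: INC foo by 8): {bar=19, baz=14, foo=-8}

Answer: {bar=19, baz=14, foo=-8}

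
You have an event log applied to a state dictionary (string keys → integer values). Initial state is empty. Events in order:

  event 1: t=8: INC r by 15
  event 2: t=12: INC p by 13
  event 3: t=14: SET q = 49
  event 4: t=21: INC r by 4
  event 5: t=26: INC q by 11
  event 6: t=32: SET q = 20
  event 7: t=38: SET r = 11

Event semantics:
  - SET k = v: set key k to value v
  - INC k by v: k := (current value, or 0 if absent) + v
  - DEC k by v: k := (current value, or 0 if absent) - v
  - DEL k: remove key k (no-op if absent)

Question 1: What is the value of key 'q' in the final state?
Track key 'q' through all 7 events:
  event 1 (t=8: INC r by 15): q unchanged
  event 2 (t=12: INC p by 13): q unchanged
  event 3 (t=14: SET q = 49): q (absent) -> 49
  event 4 (t=21: INC r by 4): q unchanged
  event 5 (t=26: INC q by 11): q 49 -> 60
  event 6 (t=32: SET q = 20): q 60 -> 20
  event 7 (t=38: SET r = 11): q unchanged
Final: q = 20

Answer: 20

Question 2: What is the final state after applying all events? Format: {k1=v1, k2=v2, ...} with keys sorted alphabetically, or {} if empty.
  after event 1 (t=8: INC r by 15): {r=15}
  after event 2 (t=12: INC p by 13): {p=13, r=15}
  after event 3 (t=14: SET q = 49): {p=13, q=49, r=15}
  after event 4 (t=21: INC r by 4): {p=13, q=49, r=19}
  after event 5 (t=26: INC q by 11): {p=13, q=60, r=19}
  after event 6 (t=32: SET q = 20): {p=13, q=20, r=19}
  after event 7 (t=38: SET r = 11): {p=13, q=20, r=11}

Answer: {p=13, q=20, r=11}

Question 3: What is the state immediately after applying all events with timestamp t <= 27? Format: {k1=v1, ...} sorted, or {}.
Answer: {p=13, q=60, r=19}

Derivation:
Apply events with t <= 27 (5 events):
  after event 1 (t=8: INC r by 15): {r=15}
  after event 2 (t=12: INC p by 13): {p=13, r=15}
  after event 3 (t=14: SET q = 49): {p=13, q=49, r=15}
  after event 4 (t=21: INC r by 4): {p=13, q=49, r=19}
  after event 5 (t=26: INC q by 11): {p=13, q=60, r=19}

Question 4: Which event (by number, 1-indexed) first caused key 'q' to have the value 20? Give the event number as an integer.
Answer: 6

Derivation:
Looking for first event where q becomes 20:
  event 3: q = 49
  event 4: q = 49
  event 5: q = 60
  event 6: q 60 -> 20  <-- first match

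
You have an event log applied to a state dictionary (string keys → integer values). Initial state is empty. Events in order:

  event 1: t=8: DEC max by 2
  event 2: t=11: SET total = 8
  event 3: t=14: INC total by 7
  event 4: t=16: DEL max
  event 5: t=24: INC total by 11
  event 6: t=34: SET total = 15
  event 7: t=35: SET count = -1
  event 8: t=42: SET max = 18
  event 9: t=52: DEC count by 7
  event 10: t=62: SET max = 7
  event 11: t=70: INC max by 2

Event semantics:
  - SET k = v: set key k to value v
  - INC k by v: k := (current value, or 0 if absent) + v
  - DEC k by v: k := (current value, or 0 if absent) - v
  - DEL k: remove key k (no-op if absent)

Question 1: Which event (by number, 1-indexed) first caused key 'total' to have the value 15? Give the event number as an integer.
Answer: 3

Derivation:
Looking for first event where total becomes 15:
  event 2: total = 8
  event 3: total 8 -> 15  <-- first match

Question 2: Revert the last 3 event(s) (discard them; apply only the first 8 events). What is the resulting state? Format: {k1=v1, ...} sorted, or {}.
Answer: {count=-1, max=18, total=15}

Derivation:
Keep first 8 events (discard last 3):
  after event 1 (t=8: DEC max by 2): {max=-2}
  after event 2 (t=11: SET total = 8): {max=-2, total=8}
  after event 3 (t=14: INC total by 7): {max=-2, total=15}
  after event 4 (t=16: DEL max): {total=15}
  after event 5 (t=24: INC total by 11): {total=26}
  after event 6 (t=34: SET total = 15): {total=15}
  after event 7 (t=35: SET count = -1): {count=-1, total=15}
  after event 8 (t=42: SET max = 18): {count=-1, max=18, total=15}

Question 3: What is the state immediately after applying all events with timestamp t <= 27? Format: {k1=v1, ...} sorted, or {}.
Apply events with t <= 27 (5 events):
  after event 1 (t=8: DEC max by 2): {max=-2}
  after event 2 (t=11: SET total = 8): {max=-2, total=8}
  after event 3 (t=14: INC total by 7): {max=-2, total=15}
  after event 4 (t=16: DEL max): {total=15}
  after event 5 (t=24: INC total by 11): {total=26}

Answer: {total=26}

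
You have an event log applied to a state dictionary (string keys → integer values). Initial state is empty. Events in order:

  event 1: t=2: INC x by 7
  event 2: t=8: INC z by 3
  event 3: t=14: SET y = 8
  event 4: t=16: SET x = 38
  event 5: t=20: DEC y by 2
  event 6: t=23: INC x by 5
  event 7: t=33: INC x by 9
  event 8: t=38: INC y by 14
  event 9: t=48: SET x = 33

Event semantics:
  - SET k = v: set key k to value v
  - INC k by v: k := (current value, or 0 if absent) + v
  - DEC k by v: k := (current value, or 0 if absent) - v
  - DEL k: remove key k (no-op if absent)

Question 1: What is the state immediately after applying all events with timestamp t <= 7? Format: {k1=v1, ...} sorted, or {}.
Apply events with t <= 7 (1 events):
  after event 1 (t=2: INC x by 7): {x=7}

Answer: {x=7}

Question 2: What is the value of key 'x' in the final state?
Answer: 33

Derivation:
Track key 'x' through all 9 events:
  event 1 (t=2: INC x by 7): x (absent) -> 7
  event 2 (t=8: INC z by 3): x unchanged
  event 3 (t=14: SET y = 8): x unchanged
  event 4 (t=16: SET x = 38): x 7 -> 38
  event 5 (t=20: DEC y by 2): x unchanged
  event 6 (t=23: INC x by 5): x 38 -> 43
  event 7 (t=33: INC x by 9): x 43 -> 52
  event 8 (t=38: INC y by 14): x unchanged
  event 9 (t=48: SET x = 33): x 52 -> 33
Final: x = 33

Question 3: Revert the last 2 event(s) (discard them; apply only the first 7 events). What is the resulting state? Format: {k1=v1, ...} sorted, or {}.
Keep first 7 events (discard last 2):
  after event 1 (t=2: INC x by 7): {x=7}
  after event 2 (t=8: INC z by 3): {x=7, z=3}
  after event 3 (t=14: SET y = 8): {x=7, y=8, z=3}
  after event 4 (t=16: SET x = 38): {x=38, y=8, z=3}
  after event 5 (t=20: DEC y by 2): {x=38, y=6, z=3}
  after event 6 (t=23: INC x by 5): {x=43, y=6, z=3}
  after event 7 (t=33: INC x by 9): {x=52, y=6, z=3}

Answer: {x=52, y=6, z=3}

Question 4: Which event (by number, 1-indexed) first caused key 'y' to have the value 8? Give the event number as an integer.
Looking for first event where y becomes 8:
  event 3: y (absent) -> 8  <-- first match

Answer: 3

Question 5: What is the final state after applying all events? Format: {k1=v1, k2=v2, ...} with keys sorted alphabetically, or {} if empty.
  after event 1 (t=2: INC x by 7): {x=7}
  after event 2 (t=8: INC z by 3): {x=7, z=3}
  after event 3 (t=14: SET y = 8): {x=7, y=8, z=3}
  after event 4 (t=16: SET x = 38): {x=38, y=8, z=3}
  after event 5 (t=20: DEC y by 2): {x=38, y=6, z=3}
  after event 6 (t=23: INC x by 5): {x=43, y=6, z=3}
  after event 7 (t=33: INC x by 9): {x=52, y=6, z=3}
  after event 8 (t=38: INC y by 14): {x=52, y=20, z=3}
  after event 9 (t=48: SET x = 33): {x=33, y=20, z=3}

Answer: {x=33, y=20, z=3}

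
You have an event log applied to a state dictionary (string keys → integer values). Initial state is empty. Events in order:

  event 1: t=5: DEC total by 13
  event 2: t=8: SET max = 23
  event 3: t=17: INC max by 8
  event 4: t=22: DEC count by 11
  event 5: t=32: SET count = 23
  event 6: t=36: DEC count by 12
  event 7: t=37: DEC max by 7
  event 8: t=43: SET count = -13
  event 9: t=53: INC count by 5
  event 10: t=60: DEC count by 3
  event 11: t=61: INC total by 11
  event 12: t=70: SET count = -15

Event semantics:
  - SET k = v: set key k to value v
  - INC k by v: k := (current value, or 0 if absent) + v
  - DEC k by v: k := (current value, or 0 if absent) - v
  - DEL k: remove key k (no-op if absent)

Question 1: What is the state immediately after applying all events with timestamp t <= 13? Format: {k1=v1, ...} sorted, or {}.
Apply events with t <= 13 (2 events):
  after event 1 (t=5: DEC total by 13): {total=-13}
  after event 2 (t=8: SET max = 23): {max=23, total=-13}

Answer: {max=23, total=-13}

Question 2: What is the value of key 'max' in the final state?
Answer: 24

Derivation:
Track key 'max' through all 12 events:
  event 1 (t=5: DEC total by 13): max unchanged
  event 2 (t=8: SET max = 23): max (absent) -> 23
  event 3 (t=17: INC max by 8): max 23 -> 31
  event 4 (t=22: DEC count by 11): max unchanged
  event 5 (t=32: SET count = 23): max unchanged
  event 6 (t=36: DEC count by 12): max unchanged
  event 7 (t=37: DEC max by 7): max 31 -> 24
  event 8 (t=43: SET count = -13): max unchanged
  event 9 (t=53: INC count by 5): max unchanged
  event 10 (t=60: DEC count by 3): max unchanged
  event 11 (t=61: INC total by 11): max unchanged
  event 12 (t=70: SET count = -15): max unchanged
Final: max = 24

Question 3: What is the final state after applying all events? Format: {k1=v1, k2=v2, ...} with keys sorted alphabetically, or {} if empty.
Answer: {count=-15, max=24, total=-2}

Derivation:
  after event 1 (t=5: DEC total by 13): {total=-13}
  after event 2 (t=8: SET max = 23): {max=23, total=-13}
  after event 3 (t=17: INC max by 8): {max=31, total=-13}
  after event 4 (t=22: DEC count by 11): {count=-11, max=31, total=-13}
  after event 5 (t=32: SET count = 23): {count=23, max=31, total=-13}
  after event 6 (t=36: DEC count by 12): {count=11, max=31, total=-13}
  after event 7 (t=37: DEC max by 7): {count=11, max=24, total=-13}
  after event 8 (t=43: SET count = -13): {count=-13, max=24, total=-13}
  after event 9 (t=53: INC count by 5): {count=-8, max=24, total=-13}
  after event 10 (t=60: DEC count by 3): {count=-11, max=24, total=-13}
  after event 11 (t=61: INC total by 11): {count=-11, max=24, total=-2}
  after event 12 (t=70: SET count = -15): {count=-15, max=24, total=-2}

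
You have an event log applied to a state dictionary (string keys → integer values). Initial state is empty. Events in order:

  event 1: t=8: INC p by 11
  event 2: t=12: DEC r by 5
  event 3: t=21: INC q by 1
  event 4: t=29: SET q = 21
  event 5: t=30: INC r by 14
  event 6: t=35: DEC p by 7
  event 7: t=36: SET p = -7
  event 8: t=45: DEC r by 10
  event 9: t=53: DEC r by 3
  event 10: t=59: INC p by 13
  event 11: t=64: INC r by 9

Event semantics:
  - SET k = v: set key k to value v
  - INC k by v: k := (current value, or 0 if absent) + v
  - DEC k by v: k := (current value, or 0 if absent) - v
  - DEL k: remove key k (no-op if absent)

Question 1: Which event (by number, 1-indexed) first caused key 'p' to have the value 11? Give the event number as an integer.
Answer: 1

Derivation:
Looking for first event where p becomes 11:
  event 1: p (absent) -> 11  <-- first match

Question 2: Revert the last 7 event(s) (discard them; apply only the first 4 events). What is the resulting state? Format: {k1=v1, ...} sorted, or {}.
Keep first 4 events (discard last 7):
  after event 1 (t=8: INC p by 11): {p=11}
  after event 2 (t=12: DEC r by 5): {p=11, r=-5}
  after event 3 (t=21: INC q by 1): {p=11, q=1, r=-5}
  after event 4 (t=29: SET q = 21): {p=11, q=21, r=-5}

Answer: {p=11, q=21, r=-5}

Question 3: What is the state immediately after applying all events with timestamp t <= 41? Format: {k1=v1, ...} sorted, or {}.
Answer: {p=-7, q=21, r=9}

Derivation:
Apply events with t <= 41 (7 events):
  after event 1 (t=8: INC p by 11): {p=11}
  after event 2 (t=12: DEC r by 5): {p=11, r=-5}
  after event 3 (t=21: INC q by 1): {p=11, q=1, r=-5}
  after event 4 (t=29: SET q = 21): {p=11, q=21, r=-5}
  after event 5 (t=30: INC r by 14): {p=11, q=21, r=9}
  after event 6 (t=35: DEC p by 7): {p=4, q=21, r=9}
  after event 7 (t=36: SET p = -7): {p=-7, q=21, r=9}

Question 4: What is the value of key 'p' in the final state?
Answer: 6

Derivation:
Track key 'p' through all 11 events:
  event 1 (t=8: INC p by 11): p (absent) -> 11
  event 2 (t=12: DEC r by 5): p unchanged
  event 3 (t=21: INC q by 1): p unchanged
  event 4 (t=29: SET q = 21): p unchanged
  event 5 (t=30: INC r by 14): p unchanged
  event 6 (t=35: DEC p by 7): p 11 -> 4
  event 7 (t=36: SET p = -7): p 4 -> -7
  event 8 (t=45: DEC r by 10): p unchanged
  event 9 (t=53: DEC r by 3): p unchanged
  event 10 (t=59: INC p by 13): p -7 -> 6
  event 11 (t=64: INC r by 9): p unchanged
Final: p = 6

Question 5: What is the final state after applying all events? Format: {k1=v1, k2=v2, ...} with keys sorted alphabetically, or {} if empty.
  after event 1 (t=8: INC p by 11): {p=11}
  after event 2 (t=12: DEC r by 5): {p=11, r=-5}
  after event 3 (t=21: INC q by 1): {p=11, q=1, r=-5}
  after event 4 (t=29: SET q = 21): {p=11, q=21, r=-5}
  after event 5 (t=30: INC r by 14): {p=11, q=21, r=9}
  after event 6 (t=35: DEC p by 7): {p=4, q=21, r=9}
  after event 7 (t=36: SET p = -7): {p=-7, q=21, r=9}
  after event 8 (t=45: DEC r by 10): {p=-7, q=21, r=-1}
  after event 9 (t=53: DEC r by 3): {p=-7, q=21, r=-4}
  after event 10 (t=59: INC p by 13): {p=6, q=21, r=-4}
  after event 11 (t=64: INC r by 9): {p=6, q=21, r=5}

Answer: {p=6, q=21, r=5}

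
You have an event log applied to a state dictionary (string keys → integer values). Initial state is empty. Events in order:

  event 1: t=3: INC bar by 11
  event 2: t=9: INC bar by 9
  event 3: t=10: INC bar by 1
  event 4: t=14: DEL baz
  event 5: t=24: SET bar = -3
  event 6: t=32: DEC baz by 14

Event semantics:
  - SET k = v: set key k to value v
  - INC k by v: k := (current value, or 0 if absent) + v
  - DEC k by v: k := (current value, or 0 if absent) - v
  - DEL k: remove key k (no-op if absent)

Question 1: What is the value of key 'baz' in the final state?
Answer: -14

Derivation:
Track key 'baz' through all 6 events:
  event 1 (t=3: INC bar by 11): baz unchanged
  event 2 (t=9: INC bar by 9): baz unchanged
  event 3 (t=10: INC bar by 1): baz unchanged
  event 4 (t=14: DEL baz): baz (absent) -> (absent)
  event 5 (t=24: SET bar = -3): baz unchanged
  event 6 (t=32: DEC baz by 14): baz (absent) -> -14
Final: baz = -14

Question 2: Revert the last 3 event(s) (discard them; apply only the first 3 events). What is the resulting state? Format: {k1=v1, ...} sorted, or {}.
Keep first 3 events (discard last 3):
  after event 1 (t=3: INC bar by 11): {bar=11}
  after event 2 (t=9: INC bar by 9): {bar=20}
  after event 3 (t=10: INC bar by 1): {bar=21}

Answer: {bar=21}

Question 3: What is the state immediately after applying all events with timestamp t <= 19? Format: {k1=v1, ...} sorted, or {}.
Apply events with t <= 19 (4 events):
  after event 1 (t=3: INC bar by 11): {bar=11}
  after event 2 (t=9: INC bar by 9): {bar=20}
  after event 3 (t=10: INC bar by 1): {bar=21}
  after event 4 (t=14: DEL baz): {bar=21}

Answer: {bar=21}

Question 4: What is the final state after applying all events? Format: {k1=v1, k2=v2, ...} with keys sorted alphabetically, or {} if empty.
Answer: {bar=-3, baz=-14}

Derivation:
  after event 1 (t=3: INC bar by 11): {bar=11}
  after event 2 (t=9: INC bar by 9): {bar=20}
  after event 3 (t=10: INC bar by 1): {bar=21}
  after event 4 (t=14: DEL baz): {bar=21}
  after event 5 (t=24: SET bar = -3): {bar=-3}
  after event 6 (t=32: DEC baz by 14): {bar=-3, baz=-14}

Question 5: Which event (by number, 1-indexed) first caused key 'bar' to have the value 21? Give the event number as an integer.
Answer: 3

Derivation:
Looking for first event where bar becomes 21:
  event 1: bar = 11
  event 2: bar = 20
  event 3: bar 20 -> 21  <-- first match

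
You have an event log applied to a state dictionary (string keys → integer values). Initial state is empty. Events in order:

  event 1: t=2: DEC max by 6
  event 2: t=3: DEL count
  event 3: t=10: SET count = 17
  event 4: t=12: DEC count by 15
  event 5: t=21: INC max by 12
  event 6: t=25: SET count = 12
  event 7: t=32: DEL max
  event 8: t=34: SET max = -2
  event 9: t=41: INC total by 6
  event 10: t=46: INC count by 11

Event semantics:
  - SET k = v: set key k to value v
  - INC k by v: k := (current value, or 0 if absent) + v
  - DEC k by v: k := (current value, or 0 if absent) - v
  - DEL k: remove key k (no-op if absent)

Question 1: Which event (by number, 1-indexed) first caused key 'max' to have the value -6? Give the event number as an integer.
Looking for first event where max becomes -6:
  event 1: max (absent) -> -6  <-- first match

Answer: 1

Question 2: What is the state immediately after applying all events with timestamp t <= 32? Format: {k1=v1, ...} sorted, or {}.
Answer: {count=12}

Derivation:
Apply events with t <= 32 (7 events):
  after event 1 (t=2: DEC max by 6): {max=-6}
  after event 2 (t=3: DEL count): {max=-6}
  after event 3 (t=10: SET count = 17): {count=17, max=-6}
  after event 4 (t=12: DEC count by 15): {count=2, max=-6}
  after event 5 (t=21: INC max by 12): {count=2, max=6}
  after event 6 (t=25: SET count = 12): {count=12, max=6}
  after event 7 (t=32: DEL max): {count=12}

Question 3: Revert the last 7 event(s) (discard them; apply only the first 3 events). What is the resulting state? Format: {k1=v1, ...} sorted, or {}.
Keep first 3 events (discard last 7):
  after event 1 (t=2: DEC max by 6): {max=-6}
  after event 2 (t=3: DEL count): {max=-6}
  after event 3 (t=10: SET count = 17): {count=17, max=-6}

Answer: {count=17, max=-6}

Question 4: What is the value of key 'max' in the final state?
Answer: -2

Derivation:
Track key 'max' through all 10 events:
  event 1 (t=2: DEC max by 6): max (absent) -> -6
  event 2 (t=3: DEL count): max unchanged
  event 3 (t=10: SET count = 17): max unchanged
  event 4 (t=12: DEC count by 15): max unchanged
  event 5 (t=21: INC max by 12): max -6 -> 6
  event 6 (t=25: SET count = 12): max unchanged
  event 7 (t=32: DEL max): max 6 -> (absent)
  event 8 (t=34: SET max = -2): max (absent) -> -2
  event 9 (t=41: INC total by 6): max unchanged
  event 10 (t=46: INC count by 11): max unchanged
Final: max = -2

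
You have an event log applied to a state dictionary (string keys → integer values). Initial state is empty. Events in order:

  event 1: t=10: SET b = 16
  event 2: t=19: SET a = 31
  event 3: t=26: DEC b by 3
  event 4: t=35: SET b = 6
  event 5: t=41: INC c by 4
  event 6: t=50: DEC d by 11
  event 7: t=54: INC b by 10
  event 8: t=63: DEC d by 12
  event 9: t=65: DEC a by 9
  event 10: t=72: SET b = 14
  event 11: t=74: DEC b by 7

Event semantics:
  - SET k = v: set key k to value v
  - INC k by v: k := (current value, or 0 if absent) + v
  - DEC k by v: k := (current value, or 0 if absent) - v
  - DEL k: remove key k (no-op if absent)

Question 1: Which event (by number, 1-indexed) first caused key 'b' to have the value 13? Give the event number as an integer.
Answer: 3

Derivation:
Looking for first event where b becomes 13:
  event 1: b = 16
  event 2: b = 16
  event 3: b 16 -> 13  <-- first match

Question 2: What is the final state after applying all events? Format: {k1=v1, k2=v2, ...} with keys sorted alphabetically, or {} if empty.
Answer: {a=22, b=7, c=4, d=-23}

Derivation:
  after event 1 (t=10: SET b = 16): {b=16}
  after event 2 (t=19: SET a = 31): {a=31, b=16}
  after event 3 (t=26: DEC b by 3): {a=31, b=13}
  after event 4 (t=35: SET b = 6): {a=31, b=6}
  after event 5 (t=41: INC c by 4): {a=31, b=6, c=4}
  after event 6 (t=50: DEC d by 11): {a=31, b=6, c=4, d=-11}
  after event 7 (t=54: INC b by 10): {a=31, b=16, c=4, d=-11}
  after event 8 (t=63: DEC d by 12): {a=31, b=16, c=4, d=-23}
  after event 9 (t=65: DEC a by 9): {a=22, b=16, c=4, d=-23}
  after event 10 (t=72: SET b = 14): {a=22, b=14, c=4, d=-23}
  after event 11 (t=74: DEC b by 7): {a=22, b=7, c=4, d=-23}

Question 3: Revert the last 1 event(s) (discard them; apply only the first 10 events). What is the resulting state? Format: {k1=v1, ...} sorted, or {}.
Answer: {a=22, b=14, c=4, d=-23}

Derivation:
Keep first 10 events (discard last 1):
  after event 1 (t=10: SET b = 16): {b=16}
  after event 2 (t=19: SET a = 31): {a=31, b=16}
  after event 3 (t=26: DEC b by 3): {a=31, b=13}
  after event 4 (t=35: SET b = 6): {a=31, b=6}
  after event 5 (t=41: INC c by 4): {a=31, b=6, c=4}
  after event 6 (t=50: DEC d by 11): {a=31, b=6, c=4, d=-11}
  after event 7 (t=54: INC b by 10): {a=31, b=16, c=4, d=-11}
  after event 8 (t=63: DEC d by 12): {a=31, b=16, c=4, d=-23}
  after event 9 (t=65: DEC a by 9): {a=22, b=16, c=4, d=-23}
  after event 10 (t=72: SET b = 14): {a=22, b=14, c=4, d=-23}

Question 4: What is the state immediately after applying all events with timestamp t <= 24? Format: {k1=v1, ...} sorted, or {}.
Apply events with t <= 24 (2 events):
  after event 1 (t=10: SET b = 16): {b=16}
  after event 2 (t=19: SET a = 31): {a=31, b=16}

Answer: {a=31, b=16}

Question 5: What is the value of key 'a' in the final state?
Answer: 22

Derivation:
Track key 'a' through all 11 events:
  event 1 (t=10: SET b = 16): a unchanged
  event 2 (t=19: SET a = 31): a (absent) -> 31
  event 3 (t=26: DEC b by 3): a unchanged
  event 4 (t=35: SET b = 6): a unchanged
  event 5 (t=41: INC c by 4): a unchanged
  event 6 (t=50: DEC d by 11): a unchanged
  event 7 (t=54: INC b by 10): a unchanged
  event 8 (t=63: DEC d by 12): a unchanged
  event 9 (t=65: DEC a by 9): a 31 -> 22
  event 10 (t=72: SET b = 14): a unchanged
  event 11 (t=74: DEC b by 7): a unchanged
Final: a = 22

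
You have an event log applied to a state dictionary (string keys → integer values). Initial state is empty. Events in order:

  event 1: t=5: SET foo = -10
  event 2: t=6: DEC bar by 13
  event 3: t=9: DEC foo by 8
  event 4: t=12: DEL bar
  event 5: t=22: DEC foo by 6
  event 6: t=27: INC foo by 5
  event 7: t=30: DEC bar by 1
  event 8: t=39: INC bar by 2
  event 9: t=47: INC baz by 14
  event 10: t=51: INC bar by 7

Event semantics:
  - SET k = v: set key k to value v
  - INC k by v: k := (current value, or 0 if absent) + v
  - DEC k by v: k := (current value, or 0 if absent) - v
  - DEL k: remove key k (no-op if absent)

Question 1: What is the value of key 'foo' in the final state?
Answer: -19

Derivation:
Track key 'foo' through all 10 events:
  event 1 (t=5: SET foo = -10): foo (absent) -> -10
  event 2 (t=6: DEC bar by 13): foo unchanged
  event 3 (t=9: DEC foo by 8): foo -10 -> -18
  event 4 (t=12: DEL bar): foo unchanged
  event 5 (t=22: DEC foo by 6): foo -18 -> -24
  event 6 (t=27: INC foo by 5): foo -24 -> -19
  event 7 (t=30: DEC bar by 1): foo unchanged
  event 8 (t=39: INC bar by 2): foo unchanged
  event 9 (t=47: INC baz by 14): foo unchanged
  event 10 (t=51: INC bar by 7): foo unchanged
Final: foo = -19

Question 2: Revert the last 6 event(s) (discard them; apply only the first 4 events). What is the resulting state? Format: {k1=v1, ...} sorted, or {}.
Keep first 4 events (discard last 6):
  after event 1 (t=5: SET foo = -10): {foo=-10}
  after event 2 (t=6: DEC bar by 13): {bar=-13, foo=-10}
  after event 3 (t=9: DEC foo by 8): {bar=-13, foo=-18}
  after event 4 (t=12: DEL bar): {foo=-18}

Answer: {foo=-18}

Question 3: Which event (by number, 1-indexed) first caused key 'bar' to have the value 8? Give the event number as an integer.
Answer: 10

Derivation:
Looking for first event where bar becomes 8:
  event 2: bar = -13
  event 3: bar = -13
  event 4: bar = (absent)
  event 7: bar = -1
  event 8: bar = 1
  event 9: bar = 1
  event 10: bar 1 -> 8  <-- first match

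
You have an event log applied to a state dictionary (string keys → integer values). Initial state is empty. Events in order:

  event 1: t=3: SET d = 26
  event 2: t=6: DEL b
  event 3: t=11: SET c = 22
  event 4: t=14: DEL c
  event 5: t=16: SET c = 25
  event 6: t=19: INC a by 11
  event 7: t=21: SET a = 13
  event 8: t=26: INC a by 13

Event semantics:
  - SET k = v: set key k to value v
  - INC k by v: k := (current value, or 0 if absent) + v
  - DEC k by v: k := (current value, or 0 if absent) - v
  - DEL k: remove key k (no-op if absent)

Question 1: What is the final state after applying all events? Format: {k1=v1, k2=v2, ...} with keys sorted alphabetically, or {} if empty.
Answer: {a=26, c=25, d=26}

Derivation:
  after event 1 (t=3: SET d = 26): {d=26}
  after event 2 (t=6: DEL b): {d=26}
  after event 3 (t=11: SET c = 22): {c=22, d=26}
  after event 4 (t=14: DEL c): {d=26}
  after event 5 (t=16: SET c = 25): {c=25, d=26}
  after event 6 (t=19: INC a by 11): {a=11, c=25, d=26}
  after event 7 (t=21: SET a = 13): {a=13, c=25, d=26}
  after event 8 (t=26: INC a by 13): {a=26, c=25, d=26}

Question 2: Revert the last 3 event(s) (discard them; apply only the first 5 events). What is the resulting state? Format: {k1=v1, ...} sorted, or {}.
Keep first 5 events (discard last 3):
  after event 1 (t=3: SET d = 26): {d=26}
  after event 2 (t=6: DEL b): {d=26}
  after event 3 (t=11: SET c = 22): {c=22, d=26}
  after event 4 (t=14: DEL c): {d=26}
  after event 5 (t=16: SET c = 25): {c=25, d=26}

Answer: {c=25, d=26}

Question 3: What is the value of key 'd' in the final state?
Answer: 26

Derivation:
Track key 'd' through all 8 events:
  event 1 (t=3: SET d = 26): d (absent) -> 26
  event 2 (t=6: DEL b): d unchanged
  event 3 (t=11: SET c = 22): d unchanged
  event 4 (t=14: DEL c): d unchanged
  event 5 (t=16: SET c = 25): d unchanged
  event 6 (t=19: INC a by 11): d unchanged
  event 7 (t=21: SET a = 13): d unchanged
  event 8 (t=26: INC a by 13): d unchanged
Final: d = 26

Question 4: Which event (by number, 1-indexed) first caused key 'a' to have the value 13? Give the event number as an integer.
Answer: 7

Derivation:
Looking for first event where a becomes 13:
  event 6: a = 11
  event 7: a 11 -> 13  <-- first match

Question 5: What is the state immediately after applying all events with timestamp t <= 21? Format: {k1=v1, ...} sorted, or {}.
Answer: {a=13, c=25, d=26}

Derivation:
Apply events with t <= 21 (7 events):
  after event 1 (t=3: SET d = 26): {d=26}
  after event 2 (t=6: DEL b): {d=26}
  after event 3 (t=11: SET c = 22): {c=22, d=26}
  after event 4 (t=14: DEL c): {d=26}
  after event 5 (t=16: SET c = 25): {c=25, d=26}
  after event 6 (t=19: INC a by 11): {a=11, c=25, d=26}
  after event 7 (t=21: SET a = 13): {a=13, c=25, d=26}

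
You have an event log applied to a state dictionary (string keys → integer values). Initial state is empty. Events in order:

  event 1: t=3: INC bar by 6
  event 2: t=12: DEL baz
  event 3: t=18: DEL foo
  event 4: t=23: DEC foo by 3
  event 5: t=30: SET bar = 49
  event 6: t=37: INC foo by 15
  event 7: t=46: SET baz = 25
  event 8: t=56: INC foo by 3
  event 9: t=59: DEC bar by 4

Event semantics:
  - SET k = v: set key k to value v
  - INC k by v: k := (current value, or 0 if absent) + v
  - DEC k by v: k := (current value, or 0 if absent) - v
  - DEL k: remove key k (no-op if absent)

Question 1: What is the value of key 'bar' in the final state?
Track key 'bar' through all 9 events:
  event 1 (t=3: INC bar by 6): bar (absent) -> 6
  event 2 (t=12: DEL baz): bar unchanged
  event 3 (t=18: DEL foo): bar unchanged
  event 4 (t=23: DEC foo by 3): bar unchanged
  event 5 (t=30: SET bar = 49): bar 6 -> 49
  event 6 (t=37: INC foo by 15): bar unchanged
  event 7 (t=46: SET baz = 25): bar unchanged
  event 8 (t=56: INC foo by 3): bar unchanged
  event 9 (t=59: DEC bar by 4): bar 49 -> 45
Final: bar = 45

Answer: 45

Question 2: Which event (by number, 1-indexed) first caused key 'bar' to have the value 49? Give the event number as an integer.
Answer: 5

Derivation:
Looking for first event where bar becomes 49:
  event 1: bar = 6
  event 2: bar = 6
  event 3: bar = 6
  event 4: bar = 6
  event 5: bar 6 -> 49  <-- first match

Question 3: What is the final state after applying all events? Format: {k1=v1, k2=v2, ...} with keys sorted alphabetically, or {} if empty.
Answer: {bar=45, baz=25, foo=15}

Derivation:
  after event 1 (t=3: INC bar by 6): {bar=6}
  after event 2 (t=12: DEL baz): {bar=6}
  after event 3 (t=18: DEL foo): {bar=6}
  after event 4 (t=23: DEC foo by 3): {bar=6, foo=-3}
  after event 5 (t=30: SET bar = 49): {bar=49, foo=-3}
  after event 6 (t=37: INC foo by 15): {bar=49, foo=12}
  after event 7 (t=46: SET baz = 25): {bar=49, baz=25, foo=12}
  after event 8 (t=56: INC foo by 3): {bar=49, baz=25, foo=15}
  after event 9 (t=59: DEC bar by 4): {bar=45, baz=25, foo=15}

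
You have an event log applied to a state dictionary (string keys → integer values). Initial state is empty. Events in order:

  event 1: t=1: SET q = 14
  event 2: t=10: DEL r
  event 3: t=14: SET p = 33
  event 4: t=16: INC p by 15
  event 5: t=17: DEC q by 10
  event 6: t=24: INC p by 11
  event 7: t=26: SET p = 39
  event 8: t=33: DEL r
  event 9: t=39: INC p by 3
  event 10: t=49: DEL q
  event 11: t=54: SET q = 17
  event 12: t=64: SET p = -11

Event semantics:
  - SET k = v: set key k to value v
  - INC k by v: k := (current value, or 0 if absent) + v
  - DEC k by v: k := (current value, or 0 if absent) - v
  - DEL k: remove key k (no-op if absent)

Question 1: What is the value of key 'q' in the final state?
Track key 'q' through all 12 events:
  event 1 (t=1: SET q = 14): q (absent) -> 14
  event 2 (t=10: DEL r): q unchanged
  event 3 (t=14: SET p = 33): q unchanged
  event 4 (t=16: INC p by 15): q unchanged
  event 5 (t=17: DEC q by 10): q 14 -> 4
  event 6 (t=24: INC p by 11): q unchanged
  event 7 (t=26: SET p = 39): q unchanged
  event 8 (t=33: DEL r): q unchanged
  event 9 (t=39: INC p by 3): q unchanged
  event 10 (t=49: DEL q): q 4 -> (absent)
  event 11 (t=54: SET q = 17): q (absent) -> 17
  event 12 (t=64: SET p = -11): q unchanged
Final: q = 17

Answer: 17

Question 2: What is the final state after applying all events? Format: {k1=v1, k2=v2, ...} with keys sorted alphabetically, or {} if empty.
  after event 1 (t=1: SET q = 14): {q=14}
  after event 2 (t=10: DEL r): {q=14}
  after event 3 (t=14: SET p = 33): {p=33, q=14}
  after event 4 (t=16: INC p by 15): {p=48, q=14}
  after event 5 (t=17: DEC q by 10): {p=48, q=4}
  after event 6 (t=24: INC p by 11): {p=59, q=4}
  after event 7 (t=26: SET p = 39): {p=39, q=4}
  after event 8 (t=33: DEL r): {p=39, q=4}
  after event 9 (t=39: INC p by 3): {p=42, q=4}
  after event 10 (t=49: DEL q): {p=42}
  after event 11 (t=54: SET q = 17): {p=42, q=17}
  after event 12 (t=64: SET p = -11): {p=-11, q=17}

Answer: {p=-11, q=17}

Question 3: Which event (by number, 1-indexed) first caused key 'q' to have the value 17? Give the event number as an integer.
Looking for first event where q becomes 17:
  event 1: q = 14
  event 2: q = 14
  event 3: q = 14
  event 4: q = 14
  event 5: q = 4
  event 6: q = 4
  event 7: q = 4
  event 8: q = 4
  event 9: q = 4
  event 10: q = (absent)
  event 11: q (absent) -> 17  <-- first match

Answer: 11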